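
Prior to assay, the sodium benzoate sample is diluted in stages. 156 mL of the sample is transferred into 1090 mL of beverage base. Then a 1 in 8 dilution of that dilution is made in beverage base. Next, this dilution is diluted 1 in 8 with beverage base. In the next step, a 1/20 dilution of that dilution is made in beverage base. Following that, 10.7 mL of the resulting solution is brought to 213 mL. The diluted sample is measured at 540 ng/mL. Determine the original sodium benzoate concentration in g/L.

110 g/L

Overall dilution factor = 7.987 × 8 × 8 × 20 × 19.91 = 2.04 × 10⁵.
Original = 540 ng/mL × 2.04 × 10⁵ = 1.10 × 10⁸ ng/mL = 110 g/L.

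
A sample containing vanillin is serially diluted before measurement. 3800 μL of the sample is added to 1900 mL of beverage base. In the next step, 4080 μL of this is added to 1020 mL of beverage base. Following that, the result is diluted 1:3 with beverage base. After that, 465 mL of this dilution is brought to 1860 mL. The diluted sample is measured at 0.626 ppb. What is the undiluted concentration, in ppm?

Overall dilution factor = 501 × 251 × 3 × 4 = 1.51 × 10⁶.
Original = 0.626 ppb × 1.51 × 10⁶ = 9.45 × 10⁵ ppb = 945 ppm.

945 ppm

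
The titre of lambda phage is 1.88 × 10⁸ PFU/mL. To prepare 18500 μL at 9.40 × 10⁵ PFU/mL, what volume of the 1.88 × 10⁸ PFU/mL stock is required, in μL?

92.5 μL

V₁ = C₂V₂/C₁ = 9.40 × 10⁵ × 18500 / 1.88 × 10⁸ = 92.5 μL.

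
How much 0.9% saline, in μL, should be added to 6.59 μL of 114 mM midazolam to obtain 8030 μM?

8030 μM = 8.03 mM.
V₂ = C₁V₁/C₂ = 114 × 6.59 / 8.03 = 93.6 μL.
Diluent to add = V₂ − V₁ = 93.6 − 6.59 = 87.0 μL.

87.0 μL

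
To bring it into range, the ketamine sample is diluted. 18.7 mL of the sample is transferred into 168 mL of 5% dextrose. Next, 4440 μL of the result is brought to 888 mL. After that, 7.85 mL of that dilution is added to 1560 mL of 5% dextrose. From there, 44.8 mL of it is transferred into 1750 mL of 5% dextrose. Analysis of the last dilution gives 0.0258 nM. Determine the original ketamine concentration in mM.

0.412 mM

Overall dilution factor = 9.984 × 200 × 199.7 × 40.06 = 1.60 × 10⁷.
Original = 0.0258 nM × 1.60 × 10⁷ = 4.12 × 10⁵ nM = 0.412 mM.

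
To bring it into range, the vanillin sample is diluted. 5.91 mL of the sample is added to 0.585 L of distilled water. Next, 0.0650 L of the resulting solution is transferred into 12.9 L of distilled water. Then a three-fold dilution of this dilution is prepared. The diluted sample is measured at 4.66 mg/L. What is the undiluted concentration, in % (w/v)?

Overall dilution factor = 99.98 × 199.5 × 3 = 5.98 × 10⁴.
Original = 4.66 mg/L × 5.98 × 10⁴ = 2.79 × 10⁵ mg/L = 27.9 % (w/v).

27.9 % (w/v)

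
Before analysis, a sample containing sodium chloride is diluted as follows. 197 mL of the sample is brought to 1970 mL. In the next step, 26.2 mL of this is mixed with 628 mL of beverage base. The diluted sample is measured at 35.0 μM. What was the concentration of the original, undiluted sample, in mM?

8.74 mM

Overall dilution factor = 10 × 24.97 = 250.
Original = 35.0 μM × 250 = 8739 μM = 8.74 mM.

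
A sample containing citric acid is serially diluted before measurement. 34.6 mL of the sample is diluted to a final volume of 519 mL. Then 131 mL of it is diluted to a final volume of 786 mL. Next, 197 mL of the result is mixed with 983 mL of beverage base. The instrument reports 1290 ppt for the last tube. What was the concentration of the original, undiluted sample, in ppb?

695 ppb

Overall dilution factor = 15 × 6 × 5.990 = 539.
Original = 1290 ppt × 539 = 6.95 × 10⁵ ppt = 695 ppb.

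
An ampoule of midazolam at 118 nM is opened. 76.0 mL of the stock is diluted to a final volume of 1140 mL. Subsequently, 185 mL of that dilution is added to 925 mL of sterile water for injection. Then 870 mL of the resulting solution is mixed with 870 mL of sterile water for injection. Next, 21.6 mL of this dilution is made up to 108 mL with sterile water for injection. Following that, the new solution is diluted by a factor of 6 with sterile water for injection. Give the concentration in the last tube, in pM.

21.9 pM

Overall dilution factor = 15 × 6 × 2 × 5 × 6 = 5400.
118 nM / 5400 = 0.0219 nM = 21.9 pM.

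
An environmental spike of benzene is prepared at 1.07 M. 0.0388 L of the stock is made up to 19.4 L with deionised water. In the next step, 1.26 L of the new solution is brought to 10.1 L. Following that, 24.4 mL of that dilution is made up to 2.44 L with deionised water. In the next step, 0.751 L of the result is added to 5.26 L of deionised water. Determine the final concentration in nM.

334 nM

Overall dilution factor = 500 × 8.016 × 100 × 8.004 = 3.21 × 10⁶.
1.07 M / 3.21 × 10⁶ = 3.34 × 10⁻⁷ M = 334 nM.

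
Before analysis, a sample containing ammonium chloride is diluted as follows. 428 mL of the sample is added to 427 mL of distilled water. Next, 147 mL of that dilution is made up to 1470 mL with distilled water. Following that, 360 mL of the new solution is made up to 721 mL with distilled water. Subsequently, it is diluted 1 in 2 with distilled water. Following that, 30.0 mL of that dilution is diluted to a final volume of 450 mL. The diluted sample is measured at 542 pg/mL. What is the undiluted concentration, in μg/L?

Overall dilution factor = 1.998 × 10 × 2.003 × 2 × 15 = 1200.
Original = 542 pg/mL × 1200 = 6.51 × 10⁵ pg/mL = 651 μg/L.

651 μg/L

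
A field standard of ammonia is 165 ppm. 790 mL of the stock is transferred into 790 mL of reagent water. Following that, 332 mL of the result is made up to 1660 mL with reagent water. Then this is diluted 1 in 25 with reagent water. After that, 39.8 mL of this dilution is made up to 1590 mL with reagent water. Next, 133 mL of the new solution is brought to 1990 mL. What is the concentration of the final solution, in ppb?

Overall dilution factor = 2 × 5 × 25 × 39.95 × 14.96 = 1.49 × 10⁵.
165 ppm / 1.49 × 10⁵ = 1.10 × 10⁻³ ppm = 1.10 ppb.

1.10 ppb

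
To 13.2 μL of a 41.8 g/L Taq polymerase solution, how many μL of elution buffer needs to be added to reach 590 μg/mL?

590 μg/mL = 0.590 g/L.
V₂ = C₁V₁/C₂ = 41.8 × 13.2 / 0.590 = 935 μL.
Diluent to add = V₂ − V₁ = 935 − 13.2 = 922 μL.

922 μL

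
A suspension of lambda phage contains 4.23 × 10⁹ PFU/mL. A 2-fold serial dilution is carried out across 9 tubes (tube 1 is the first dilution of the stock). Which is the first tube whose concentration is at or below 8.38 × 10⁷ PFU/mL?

Tube n has concentration 4.23 × 10⁹ PFU/mL / 2ⁿ.
Need 2ⁿ ≥ 4.23 × 10⁹ PFU/mL / 8.38 × 10⁷ PFU/mL = 50.5, so n ≥ 5.66.
First such tube: n = 6.

tube 6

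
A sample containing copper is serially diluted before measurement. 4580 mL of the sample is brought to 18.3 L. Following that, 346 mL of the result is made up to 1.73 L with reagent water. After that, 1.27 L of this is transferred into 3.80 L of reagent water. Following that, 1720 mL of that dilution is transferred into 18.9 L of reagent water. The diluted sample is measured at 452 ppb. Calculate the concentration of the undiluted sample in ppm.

432 ppm

Overall dilution factor = 3.996 × 5 × 3.992 × 11.99 = 956.
Original = 452 ppb × 956 = 4.32 × 10⁵ ppb = 432 ppm.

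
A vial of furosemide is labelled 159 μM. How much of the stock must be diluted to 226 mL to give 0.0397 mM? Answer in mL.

0.0397 mM = 39.7 μM.
V₁ = C₂V₂/C₁ = 39.7 × 226 / 159 = 56.4 mL.

56.4 mL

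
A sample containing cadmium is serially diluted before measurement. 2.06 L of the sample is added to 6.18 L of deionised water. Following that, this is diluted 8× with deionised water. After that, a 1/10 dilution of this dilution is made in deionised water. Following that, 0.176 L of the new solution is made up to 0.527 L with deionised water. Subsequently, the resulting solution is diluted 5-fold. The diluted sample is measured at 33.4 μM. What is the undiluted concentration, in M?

Overall dilution factor = 4 × 8 × 10 × 2.994 × 5 = 4791.
Original = 33.4 μM × 4791 = 1.60 × 10⁵ μM = 0.160 M.

0.160 M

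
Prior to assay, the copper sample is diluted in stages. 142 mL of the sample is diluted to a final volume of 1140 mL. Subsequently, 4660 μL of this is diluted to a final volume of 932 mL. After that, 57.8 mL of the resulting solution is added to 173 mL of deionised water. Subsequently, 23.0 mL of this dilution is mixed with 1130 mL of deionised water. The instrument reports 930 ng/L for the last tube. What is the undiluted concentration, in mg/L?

299 mg/L

Overall dilution factor = 8.028 × 200 × 3.993 × 50.13 = 3.21 × 10⁵.
Original = 930 ng/L × 3.21 × 10⁵ = 2.99 × 10⁸ ng/L = 299 mg/L.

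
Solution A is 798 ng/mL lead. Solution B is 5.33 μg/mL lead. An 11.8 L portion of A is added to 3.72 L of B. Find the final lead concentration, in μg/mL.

C_B = 5.33 μg/mL = 5330 ng/mL.
C_mix = (C_A·V_A + C_B·V_B)/(V_A + V_B) = (798×11.8 + 5330×3.72) / 15.52 = 1884 ng/mL = 1.88 μg/mL.

1.88 μg/mL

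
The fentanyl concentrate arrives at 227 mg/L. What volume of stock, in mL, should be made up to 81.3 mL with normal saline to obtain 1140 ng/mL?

1140 ng/mL = 1.14 mg/L.
V₁ = C₂V₂/C₁ = 1.14 × 81.3 / 227 = 0.408 mL.

0.408 mL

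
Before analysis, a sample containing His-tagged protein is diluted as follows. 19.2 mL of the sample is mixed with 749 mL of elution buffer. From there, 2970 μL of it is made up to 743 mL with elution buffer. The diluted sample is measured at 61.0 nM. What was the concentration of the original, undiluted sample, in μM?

611 μM

Overall dilution factor = 40.01 × 250.2 = 1.00 × 10⁴.
Original = 61.0 nM × 1.00 × 10⁴ = 6.11 × 10⁵ nM = 611 μM.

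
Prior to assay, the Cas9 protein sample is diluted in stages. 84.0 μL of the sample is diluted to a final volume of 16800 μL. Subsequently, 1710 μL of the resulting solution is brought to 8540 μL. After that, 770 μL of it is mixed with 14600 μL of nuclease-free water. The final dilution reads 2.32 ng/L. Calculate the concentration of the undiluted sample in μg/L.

46.3 μg/L

Overall dilution factor = 200 × 4.994 × 19.96 = 1.99 × 10⁴.
Original = 2.32 ng/L × 1.99 × 10⁴ = 4.63 × 10⁴ ng/L = 46.3 μg/L.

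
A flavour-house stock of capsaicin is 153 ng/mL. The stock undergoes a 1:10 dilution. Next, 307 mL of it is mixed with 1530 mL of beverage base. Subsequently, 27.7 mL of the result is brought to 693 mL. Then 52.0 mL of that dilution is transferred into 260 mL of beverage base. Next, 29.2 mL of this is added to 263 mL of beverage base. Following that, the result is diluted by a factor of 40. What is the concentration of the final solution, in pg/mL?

0.0426 pg/mL

Overall dilution factor = 10 × 5.984 × 25.02 × 6 × 10.01 × 40 = 3.60 × 10⁶.
153 ng/mL / 3.60 × 10⁶ = 4.26 × 10⁻⁵ ng/mL = 0.0426 pg/mL.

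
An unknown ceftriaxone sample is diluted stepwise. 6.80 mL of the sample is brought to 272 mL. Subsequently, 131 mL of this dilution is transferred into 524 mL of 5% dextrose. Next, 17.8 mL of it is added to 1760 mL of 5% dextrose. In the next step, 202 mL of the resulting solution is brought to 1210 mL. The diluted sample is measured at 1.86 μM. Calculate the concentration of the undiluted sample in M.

0.223 M

Overall dilution factor = 40 × 5 × 99.88 × 5.990 = 1.20 × 10⁵.
Original = 1.86 μM × 1.20 × 10⁵ = 2.23 × 10⁵ μM = 0.223 M.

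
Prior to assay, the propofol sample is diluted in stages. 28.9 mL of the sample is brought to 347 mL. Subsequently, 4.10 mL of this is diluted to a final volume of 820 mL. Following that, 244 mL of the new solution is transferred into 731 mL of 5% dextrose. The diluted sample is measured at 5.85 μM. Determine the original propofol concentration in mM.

56.1 mM

Overall dilution factor = 12.01 × 200 × 3.996 = 9596.
Original = 5.85 μM × 9596 = 5.61 × 10⁴ μM = 56.1 mM.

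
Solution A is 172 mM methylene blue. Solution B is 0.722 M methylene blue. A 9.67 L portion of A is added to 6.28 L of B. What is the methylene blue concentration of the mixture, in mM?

C_B = 0.722 M = 722 mM.
C_mix = (C_A·V_A + C_B·V_B)/(V_A + V_B) = (172×9.67 + 722×6.28) / 15.95 = 389 mM.

389 mM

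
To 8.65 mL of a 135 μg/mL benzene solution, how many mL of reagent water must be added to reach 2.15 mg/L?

2.15 mg/L = 2.15 μg/mL.
V₂ = C₁V₁/C₂ = 135 × 8.65 / 2.15 = 543 mL.
Diluent to add = V₂ − V₁ = 543 − 8.65 = 534 mL.

534 mL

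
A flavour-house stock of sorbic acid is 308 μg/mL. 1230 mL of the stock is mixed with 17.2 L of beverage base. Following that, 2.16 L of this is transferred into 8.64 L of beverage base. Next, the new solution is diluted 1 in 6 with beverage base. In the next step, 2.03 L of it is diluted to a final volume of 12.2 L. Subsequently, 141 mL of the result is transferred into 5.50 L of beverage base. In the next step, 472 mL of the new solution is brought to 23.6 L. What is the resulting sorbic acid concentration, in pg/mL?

57.0 pg/mL

Overall dilution factor = 14.98 × 5 × 6 × 6.010 × 40.01 × 50 = 5.40 × 10⁶.
308 μg/mL / 5.40 × 10⁶ = 5.70 × 10⁻⁵ μg/mL = 57.0 pg/mL.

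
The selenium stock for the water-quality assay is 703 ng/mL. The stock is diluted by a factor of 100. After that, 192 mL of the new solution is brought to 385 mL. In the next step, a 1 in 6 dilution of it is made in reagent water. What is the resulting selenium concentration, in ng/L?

584 ng/L

Overall dilution factor = 100 × 2.005 × 6 = 1203.
703 ng/mL / 1203 = 0.584 ng/mL = 584 ng/L.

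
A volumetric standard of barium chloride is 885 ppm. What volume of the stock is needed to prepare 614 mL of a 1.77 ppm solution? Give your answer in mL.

1.23 mL

V₁ = C₂V₂/C₁ = 1.77 × 614 / 885 = 1.23 mL.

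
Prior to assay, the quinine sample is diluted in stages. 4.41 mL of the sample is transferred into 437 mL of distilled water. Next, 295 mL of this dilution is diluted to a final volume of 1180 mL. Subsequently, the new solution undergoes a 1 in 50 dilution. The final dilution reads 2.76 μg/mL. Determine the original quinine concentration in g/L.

55.3 g/L

Overall dilution factor = 100.1 × 4 × 50 = 2.00 × 10⁴.
Original = 2.76 μg/mL × 2.00 × 10⁴ = 5.53 × 10⁴ μg/mL = 55.3 g/L.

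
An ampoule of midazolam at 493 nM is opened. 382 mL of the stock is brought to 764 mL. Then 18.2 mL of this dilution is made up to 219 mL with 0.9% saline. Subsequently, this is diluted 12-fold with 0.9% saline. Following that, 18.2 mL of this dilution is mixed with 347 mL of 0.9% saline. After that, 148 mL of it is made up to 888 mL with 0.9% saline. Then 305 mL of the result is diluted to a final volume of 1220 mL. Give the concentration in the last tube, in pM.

Overall dilution factor = 2 × 12.03 × 12 × 20.07 × 6 × 4 = 1.39 × 10⁵.
493 nM / 1.39 × 10⁵ = 3.54 × 10⁻³ nM = 3.54 pM.

3.54 pM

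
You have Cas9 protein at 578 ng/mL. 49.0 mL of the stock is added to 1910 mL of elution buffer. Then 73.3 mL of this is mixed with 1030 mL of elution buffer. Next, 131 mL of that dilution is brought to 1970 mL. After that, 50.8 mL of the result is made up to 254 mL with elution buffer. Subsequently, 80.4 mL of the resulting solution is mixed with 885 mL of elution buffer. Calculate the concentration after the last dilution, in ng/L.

Overall dilution factor = 39.98 × 15.05 × 15.04 × 5 × 12.01 = 5.43 × 10⁵.
578 ng/mL / 5.43 × 10⁵ = 1.06 × 10⁻³ ng/mL = 1.06 ng/L.

1.06 ng/L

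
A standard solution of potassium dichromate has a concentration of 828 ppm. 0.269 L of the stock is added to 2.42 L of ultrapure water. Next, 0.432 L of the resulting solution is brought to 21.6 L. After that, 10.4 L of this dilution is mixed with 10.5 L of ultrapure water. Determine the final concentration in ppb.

824 ppb

Overall dilution factor = 9.996 × 50 × 2.010 = 1004.
828 ppm / 1004 = 0.824 ppm = 824 ppb.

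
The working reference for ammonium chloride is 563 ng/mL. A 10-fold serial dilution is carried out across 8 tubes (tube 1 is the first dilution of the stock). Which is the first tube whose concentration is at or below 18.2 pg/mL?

Tube n has concentration 563 ng/mL / 10ⁿ.
Need 10ⁿ ≥ 563 ng/mL / 18.2 pg/mL = 3.09 × 10⁴, so n ≥ 4.49.
First such tube: n = 5.

tube 5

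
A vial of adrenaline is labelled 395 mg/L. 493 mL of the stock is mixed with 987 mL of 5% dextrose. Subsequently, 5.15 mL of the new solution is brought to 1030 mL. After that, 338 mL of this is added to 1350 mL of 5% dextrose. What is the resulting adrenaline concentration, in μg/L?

Overall dilution factor = 3.002 × 200 × 4.994 = 2998.
395 mg/L / 2998 = 0.132 mg/L = 132 μg/L.

132 μg/L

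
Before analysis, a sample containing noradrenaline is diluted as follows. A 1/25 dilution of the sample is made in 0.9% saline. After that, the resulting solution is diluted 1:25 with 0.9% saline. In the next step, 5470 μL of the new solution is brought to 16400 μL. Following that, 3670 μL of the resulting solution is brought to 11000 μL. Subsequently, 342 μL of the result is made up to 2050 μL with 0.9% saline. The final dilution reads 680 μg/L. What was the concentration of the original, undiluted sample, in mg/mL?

22.9 mg/mL

Overall dilution factor = 25 × 25 × 2.998 × 2.997 × 5.994 = 3.37 × 10⁴.
Original = 680 μg/L × 3.37 × 10⁴ = 2.29 × 10⁷ μg/L = 22.9 mg/mL.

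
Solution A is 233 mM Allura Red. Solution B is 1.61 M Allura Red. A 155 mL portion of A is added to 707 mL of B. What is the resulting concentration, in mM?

C_B = 1.61 M = 1610 mM.
C_mix = (C_A·V_A + C_B·V_B)/(V_A + V_B) = (233×155 + 1610×707) / 862.0 = 1362 mM.

1360 mM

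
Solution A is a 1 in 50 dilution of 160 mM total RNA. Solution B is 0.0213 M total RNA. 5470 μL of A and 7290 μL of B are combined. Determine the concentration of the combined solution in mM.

13.5 mM

C_A = 160 mM / 50 = 3.20 mM.
C_B = 0.0213 M = 21.3 mM.
C_mix = (C_A·V_A + C_B·V_B)/(V_A + V_B) = (3.20×5470 + 21.3×7290) / 12760 = 13.5 mM.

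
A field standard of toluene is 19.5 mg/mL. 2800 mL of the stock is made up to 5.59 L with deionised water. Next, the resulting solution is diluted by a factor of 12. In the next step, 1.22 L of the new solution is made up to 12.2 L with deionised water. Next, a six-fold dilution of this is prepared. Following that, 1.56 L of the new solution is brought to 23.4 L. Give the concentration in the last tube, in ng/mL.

Overall dilution factor = 1.996 × 12 × 10 × 6 × 15 = 2.16 × 10⁴.
19.5 mg/mL / 2.16 × 10⁴ = 9.04 × 10⁻⁴ mg/mL = 904 ng/mL.

904 ng/mL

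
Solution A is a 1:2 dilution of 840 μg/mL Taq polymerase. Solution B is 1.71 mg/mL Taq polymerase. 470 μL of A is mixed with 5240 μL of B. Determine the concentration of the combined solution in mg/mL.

C_A = 840 μg/mL / 2 = 420 μg/mL.
C_B = 1.71 mg/mL = 1710 μg/mL.
C_mix = (C_A·V_A + C_B·V_B)/(V_A + V_B) = (420×470 + 1710×5240) / 5710 = 1604 μg/mL = 1.60 mg/mL.

1.60 mg/mL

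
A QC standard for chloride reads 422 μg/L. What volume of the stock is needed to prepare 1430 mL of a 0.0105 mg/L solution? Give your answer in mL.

35.6 mL

0.0105 mg/L = 10.5 μg/L.
V₁ = C₂V₂/C₁ = 10.5 × 1430 / 422 = 35.6 mL.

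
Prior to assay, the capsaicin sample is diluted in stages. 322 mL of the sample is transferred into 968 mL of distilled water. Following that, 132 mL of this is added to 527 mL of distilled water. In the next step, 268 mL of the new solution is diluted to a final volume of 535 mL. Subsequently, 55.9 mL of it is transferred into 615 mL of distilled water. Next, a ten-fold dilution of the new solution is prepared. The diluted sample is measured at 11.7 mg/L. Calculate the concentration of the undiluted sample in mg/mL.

56.1 mg/mL

Overall dilution factor = 4.006 × 4.992 × 1.996 × 12.00 × 10 = 4792.
Original = 11.7 mg/L × 4792 = 5.61 × 10⁴ mg/L = 56.1 mg/mL.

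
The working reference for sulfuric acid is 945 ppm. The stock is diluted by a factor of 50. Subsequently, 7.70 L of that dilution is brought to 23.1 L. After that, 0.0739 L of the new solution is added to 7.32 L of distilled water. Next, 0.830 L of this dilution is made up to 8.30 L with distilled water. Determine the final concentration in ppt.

Overall dilution factor = 50 × 3 × 100.1 × 10 = 1.50 × 10⁵.
945 ppm / 1.50 × 10⁵ = 6.30 × 10⁻³ ppm = 6300 ppt.

6300 ppt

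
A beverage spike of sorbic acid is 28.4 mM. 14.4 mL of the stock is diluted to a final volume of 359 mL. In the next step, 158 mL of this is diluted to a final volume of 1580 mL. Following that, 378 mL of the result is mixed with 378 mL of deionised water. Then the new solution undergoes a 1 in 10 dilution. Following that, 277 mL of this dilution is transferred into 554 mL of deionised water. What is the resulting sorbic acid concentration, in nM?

Overall dilution factor = 24.93 × 10 × 2 × 10 × 3 = 1.50 × 10⁴.
28.4 mM / 1.50 × 10⁴ = 1.90 × 10⁻³ mM = 1900 nM.

1900 nM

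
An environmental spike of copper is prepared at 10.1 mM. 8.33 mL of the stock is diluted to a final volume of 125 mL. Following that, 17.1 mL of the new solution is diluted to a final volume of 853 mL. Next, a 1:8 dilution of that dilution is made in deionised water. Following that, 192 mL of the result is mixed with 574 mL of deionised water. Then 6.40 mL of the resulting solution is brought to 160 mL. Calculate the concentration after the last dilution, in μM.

0.0169 μM

Overall dilution factor = 15.01 × 49.88 × 8 × 3.990 × 25 = 5.97 × 10⁵.
10.1 mM / 5.97 × 10⁵ = 1.69 × 10⁻⁵ mM = 0.0169 μM.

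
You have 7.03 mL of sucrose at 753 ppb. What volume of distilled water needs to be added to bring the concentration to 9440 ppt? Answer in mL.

554 mL

9440 ppt = 9.44 ppb.
V₂ = C₁V₁/C₂ = 753 × 7.03 / 9.44 = 561 mL.
Diluent to add = V₂ − V₁ = 561 − 7.03 = 554 mL.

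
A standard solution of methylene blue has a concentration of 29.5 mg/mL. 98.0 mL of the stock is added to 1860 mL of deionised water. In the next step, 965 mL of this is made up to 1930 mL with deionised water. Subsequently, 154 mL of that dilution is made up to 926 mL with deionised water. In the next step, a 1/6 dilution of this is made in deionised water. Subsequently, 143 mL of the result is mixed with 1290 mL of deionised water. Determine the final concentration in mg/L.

2.04 mg/L

Overall dilution factor = 19.98 × 2 × 6.013 × 6 × 10.02 = 1.44 × 10⁴.
29.5 mg/mL / 1.44 × 10⁴ = 2.04 × 10⁻³ mg/mL = 2.04 mg/L.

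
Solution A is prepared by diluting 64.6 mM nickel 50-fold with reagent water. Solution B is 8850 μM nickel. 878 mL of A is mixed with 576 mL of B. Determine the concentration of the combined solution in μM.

4290 μM

C_A = 64.6 mM / 50 = 1.29 mM.
C_B = 8850 μM = 8.85 mM.
C_mix = (C_A·V_A + C_B·V_B)/(V_A + V_B) = (1.29×878 + 8.85×576) / 1454 = 4.29 mM = 4290 μM.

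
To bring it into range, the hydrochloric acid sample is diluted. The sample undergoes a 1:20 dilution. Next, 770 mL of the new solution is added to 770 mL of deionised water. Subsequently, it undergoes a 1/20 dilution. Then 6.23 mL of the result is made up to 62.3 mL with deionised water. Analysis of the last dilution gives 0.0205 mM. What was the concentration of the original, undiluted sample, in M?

0.164 M

Overall dilution factor = 20 × 2 × 20 × 10 = 8000.
Original = 0.0205 mM × 8000 = 164 mM = 0.164 M.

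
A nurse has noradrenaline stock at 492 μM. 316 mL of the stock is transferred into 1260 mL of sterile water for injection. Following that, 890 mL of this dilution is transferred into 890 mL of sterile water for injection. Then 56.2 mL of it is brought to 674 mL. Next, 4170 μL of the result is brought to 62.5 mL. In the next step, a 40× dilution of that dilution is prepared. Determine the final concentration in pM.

6860 pM

Overall dilution factor = 4.987 × 2 × 11.99 × 14.99 × 40 = 7.17 × 10⁴.
492 μM / 7.17 × 10⁴ = 6.86 × 10⁻³ μM = 6860 pM.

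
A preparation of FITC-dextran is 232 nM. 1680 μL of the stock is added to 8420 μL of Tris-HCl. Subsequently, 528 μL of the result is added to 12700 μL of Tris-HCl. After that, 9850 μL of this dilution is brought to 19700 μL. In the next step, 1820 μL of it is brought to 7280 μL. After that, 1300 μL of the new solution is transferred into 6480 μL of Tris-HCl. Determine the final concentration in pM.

32.2 pM

Overall dilution factor = 6.012 × 25.05 × 2 × 4 × 5.985 = 7211.
232 nM / 7211 = 0.0322 nM = 32.2 pM.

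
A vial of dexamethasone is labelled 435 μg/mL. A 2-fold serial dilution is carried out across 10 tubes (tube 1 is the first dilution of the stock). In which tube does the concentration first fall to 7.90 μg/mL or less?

tube 6

Tube n has concentration 435 μg/mL / 2ⁿ.
Need 2ⁿ ≥ 435 μg/mL / 7.90 μg/mL = 55.1, so n ≥ 5.78.
First such tube: n = 6.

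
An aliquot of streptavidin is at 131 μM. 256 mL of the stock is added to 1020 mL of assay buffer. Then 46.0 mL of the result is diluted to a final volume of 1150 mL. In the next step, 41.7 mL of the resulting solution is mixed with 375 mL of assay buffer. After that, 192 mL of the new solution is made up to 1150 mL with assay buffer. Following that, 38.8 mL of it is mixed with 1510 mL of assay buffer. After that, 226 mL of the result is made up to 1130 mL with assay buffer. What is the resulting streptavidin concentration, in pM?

Overall dilution factor = 4.984 × 25 × 9.993 × 5.990 × 39.92 × 5 = 1.49 × 10⁶.
131 μM / 1.49 × 10⁶ = 8.80 × 10⁻⁵ μM = 88.0 pM.

88.0 pM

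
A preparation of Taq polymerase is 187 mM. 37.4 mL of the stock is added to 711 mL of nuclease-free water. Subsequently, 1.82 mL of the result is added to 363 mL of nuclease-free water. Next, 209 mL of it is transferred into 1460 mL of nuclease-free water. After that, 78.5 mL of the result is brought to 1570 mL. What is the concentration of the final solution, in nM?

292 nM

Overall dilution factor = 20.01 × 200.5 × 7.986 × 20 = 6.41 × 10⁵.
187 mM / 6.41 × 10⁵ = 2.92 × 10⁻⁴ mM = 292 nM.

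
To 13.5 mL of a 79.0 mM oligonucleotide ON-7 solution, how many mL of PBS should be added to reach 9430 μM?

99.6 mL

9430 μM = 9.43 mM.
V₂ = C₁V₁/C₂ = 79.0 × 13.5 / 9.43 = 113 mL.
Diluent to add = V₂ − V₁ = 113 − 13.5 = 99.6 mL.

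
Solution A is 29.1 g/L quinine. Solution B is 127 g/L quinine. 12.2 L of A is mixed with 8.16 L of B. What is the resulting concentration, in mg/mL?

68.3 mg/mL

C_mix = (C_A·V_A + C_B·V_B)/(V_A + V_B) = (29.1×12.2 + 127×8.16) / 20.36 = 68.3 g/L = 68.3 mg/mL.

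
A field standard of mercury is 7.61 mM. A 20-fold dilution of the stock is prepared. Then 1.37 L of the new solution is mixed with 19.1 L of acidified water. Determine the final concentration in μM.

25.5 μM

Overall dilution factor = 20 × 14.94 = 299.
7.61 mM / 299 = 0.0255 mM = 25.5 μM.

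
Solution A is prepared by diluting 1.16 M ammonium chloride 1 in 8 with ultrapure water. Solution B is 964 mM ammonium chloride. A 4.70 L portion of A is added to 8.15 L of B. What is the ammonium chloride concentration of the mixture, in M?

C_A = 1.16 M / 8 = 0.145 M.
C_B = 964 mM = 0.964 M.
C_mix = (C_A·V_A + C_B·V_B)/(V_A + V_B) = (0.145×4.70 + 0.964×8.15) / 12.85 = 0.664 M.

0.664 M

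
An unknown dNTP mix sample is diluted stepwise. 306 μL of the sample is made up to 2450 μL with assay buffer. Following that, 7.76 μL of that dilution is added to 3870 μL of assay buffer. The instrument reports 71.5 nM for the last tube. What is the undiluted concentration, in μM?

Overall dilution factor = 8.007 × 499.7 = 4001.
Original = 71.5 nM × 4001 = 2.86 × 10⁵ nM = 286 μM.

286 μM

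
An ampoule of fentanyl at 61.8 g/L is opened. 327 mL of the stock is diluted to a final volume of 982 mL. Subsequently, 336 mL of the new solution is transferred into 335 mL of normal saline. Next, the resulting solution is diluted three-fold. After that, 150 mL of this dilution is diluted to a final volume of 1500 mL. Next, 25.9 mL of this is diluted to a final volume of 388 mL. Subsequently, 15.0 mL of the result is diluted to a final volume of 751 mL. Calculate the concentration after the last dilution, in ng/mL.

Overall dilution factor = 3.003 × 1.997 × 3 × 10 × 14.98 × 50.07 = 1.35 × 10⁵.
61.8 g/L / 1.35 × 10⁵ = 4.58 × 10⁻⁴ g/L = 458 ng/mL.

458 ng/mL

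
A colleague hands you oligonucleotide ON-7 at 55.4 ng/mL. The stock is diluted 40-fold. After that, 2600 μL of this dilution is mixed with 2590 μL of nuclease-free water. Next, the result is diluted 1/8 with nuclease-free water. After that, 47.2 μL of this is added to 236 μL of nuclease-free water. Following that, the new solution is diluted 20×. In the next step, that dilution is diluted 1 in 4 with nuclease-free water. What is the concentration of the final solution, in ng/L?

0.181 ng/L

Overall dilution factor = 40 × 1.996 × 8 × 6 × 20 × 4 = 3.07 × 10⁵.
55.4 ng/mL / 3.07 × 10⁵ = 1.81 × 10⁻⁴ ng/mL = 0.181 ng/L.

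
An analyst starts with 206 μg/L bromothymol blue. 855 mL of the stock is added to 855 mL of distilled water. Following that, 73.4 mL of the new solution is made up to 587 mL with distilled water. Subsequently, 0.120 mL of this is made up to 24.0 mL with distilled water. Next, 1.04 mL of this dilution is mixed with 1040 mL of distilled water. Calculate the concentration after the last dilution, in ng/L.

0.0643 ng/L

Overall dilution factor = 2 × 7.997 × 200 × 1001 = 3.20 × 10⁶.
206 μg/L / 3.20 × 10⁶ = 6.43 × 10⁻⁵ μg/L = 0.0643 ng/L.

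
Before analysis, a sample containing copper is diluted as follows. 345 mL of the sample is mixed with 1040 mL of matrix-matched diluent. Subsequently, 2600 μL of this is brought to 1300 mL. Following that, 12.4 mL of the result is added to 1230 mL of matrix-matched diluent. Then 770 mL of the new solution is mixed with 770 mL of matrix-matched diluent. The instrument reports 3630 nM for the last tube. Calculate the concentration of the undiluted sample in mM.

Overall dilution factor = 4.014 × 500 × 100.2 × 2 = 4.02 × 10⁵.
Original = 3630 nM × 4.02 × 10⁵ = 1.46 × 10⁹ nM = 1460 mM.

1460 mM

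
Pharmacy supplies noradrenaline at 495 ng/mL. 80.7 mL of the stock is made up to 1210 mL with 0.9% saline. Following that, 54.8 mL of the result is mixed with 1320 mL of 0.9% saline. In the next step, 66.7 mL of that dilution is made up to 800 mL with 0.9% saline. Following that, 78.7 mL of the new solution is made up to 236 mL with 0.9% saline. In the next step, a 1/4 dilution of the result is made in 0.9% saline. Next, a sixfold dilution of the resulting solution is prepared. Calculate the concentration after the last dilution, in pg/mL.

Overall dilution factor = 14.99 × 25.09 × 11.99 × 2.999 × 4 × 6 = 3.25 × 10⁵.
495 ng/mL / 3.25 × 10⁵ = 1.52 × 10⁻³ ng/mL = 1.52 pg/mL.

1.52 pg/mL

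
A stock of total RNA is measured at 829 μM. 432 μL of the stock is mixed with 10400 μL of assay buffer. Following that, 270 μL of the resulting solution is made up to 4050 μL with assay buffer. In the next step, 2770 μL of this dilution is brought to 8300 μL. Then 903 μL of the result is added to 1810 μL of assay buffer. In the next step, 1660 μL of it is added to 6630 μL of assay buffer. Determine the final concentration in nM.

Overall dilution factor = 25.07 × 15 × 2.996 × 3.004 × 4.994 = 1.69 × 10⁴.
829 μM / 1.69 × 10⁴ = 0.0490 μM = 49.0 nM.

49.0 nM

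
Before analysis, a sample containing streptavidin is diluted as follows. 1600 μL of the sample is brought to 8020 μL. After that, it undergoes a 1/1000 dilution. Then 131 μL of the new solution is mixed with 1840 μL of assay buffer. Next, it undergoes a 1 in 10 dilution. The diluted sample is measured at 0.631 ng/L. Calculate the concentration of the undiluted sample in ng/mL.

Overall dilution factor = 5.013 × 1000 × 15.05 × 10 = 7.54 × 10⁵.
Original = 0.631 ng/L × 7.54 × 10⁵ = 4.76 × 10⁵ ng/L = 476 ng/mL.

476 ng/mL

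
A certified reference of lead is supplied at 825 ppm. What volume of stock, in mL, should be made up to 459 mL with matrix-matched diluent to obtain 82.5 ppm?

45.9 mL

V₁ = C₂V₂/C₁ = 82.5 × 459 / 825 = 45.9 mL.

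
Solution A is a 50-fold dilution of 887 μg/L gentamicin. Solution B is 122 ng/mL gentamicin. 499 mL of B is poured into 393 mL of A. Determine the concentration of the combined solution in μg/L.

76.1 μg/L

C_A = 887 μg/L / 50 = 17.7 μg/L.
C_B = 122 ng/mL = 122 μg/L.
C_mix = (C_A·V_A + C_B·V_B)/(V_A + V_B) = (17.7×393 + 122×499) / 892.0 = 76.1 μg/L.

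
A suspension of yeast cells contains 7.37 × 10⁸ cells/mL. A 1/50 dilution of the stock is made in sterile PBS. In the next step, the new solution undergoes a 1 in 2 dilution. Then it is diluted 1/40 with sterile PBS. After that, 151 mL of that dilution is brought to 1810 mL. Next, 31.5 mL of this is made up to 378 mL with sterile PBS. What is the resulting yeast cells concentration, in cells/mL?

1280 cells/mL

Overall dilution factor = 50 × 2 × 40 × 11.99 × 12 = 5.75 × 10⁵.
7.37 × 10⁸ cells/mL / 5.75 × 10⁵ = 1280 cells/mL.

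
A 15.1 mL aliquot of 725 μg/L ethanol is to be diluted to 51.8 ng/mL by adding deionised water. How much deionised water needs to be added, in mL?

196 mL

51.8 ng/mL = 51.8 μg/L.
V₂ = C₁V₁/C₂ = 725 × 15.1 / 51.8 = 211 mL.
Diluent to add = V₂ − V₁ = 211 − 15.1 = 196 mL.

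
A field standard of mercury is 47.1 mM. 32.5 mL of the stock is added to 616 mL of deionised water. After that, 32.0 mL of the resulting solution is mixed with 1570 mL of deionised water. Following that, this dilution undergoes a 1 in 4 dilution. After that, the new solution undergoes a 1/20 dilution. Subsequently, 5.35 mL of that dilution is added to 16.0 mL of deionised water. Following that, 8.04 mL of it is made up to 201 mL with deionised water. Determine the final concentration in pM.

5910 pM

Overall dilution factor = 19.95 × 50.06 × 4 × 20 × 3.991 × 25 = 7.97 × 10⁶.
47.1 mM / 7.97 × 10⁶ = 5.91 × 10⁻⁶ mM = 5910 pM.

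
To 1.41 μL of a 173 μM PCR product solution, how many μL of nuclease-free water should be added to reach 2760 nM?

87.0 μL

2760 nM = 2.76 μM.
V₂ = C₁V₁/C₂ = 173 × 1.41 / 2.76 = 88.4 μL.
Diluent to add = V₂ − V₁ = 88.4 − 1.41 = 87.0 μL.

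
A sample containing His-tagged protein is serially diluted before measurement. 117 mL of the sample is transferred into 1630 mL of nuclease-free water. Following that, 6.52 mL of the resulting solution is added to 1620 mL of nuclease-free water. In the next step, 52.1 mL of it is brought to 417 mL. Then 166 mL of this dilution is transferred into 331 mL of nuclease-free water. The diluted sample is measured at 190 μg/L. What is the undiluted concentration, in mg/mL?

17.0 mg/mL

Overall dilution factor = 14.93 × 249.5 × 8.004 × 2.994 = 8.93 × 10⁴.
Original = 190 μg/L × 8.93 × 10⁴ = 1.70 × 10⁷ μg/L = 17.0 mg/mL.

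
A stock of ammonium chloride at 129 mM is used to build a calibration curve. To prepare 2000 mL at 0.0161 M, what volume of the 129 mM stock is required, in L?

0.0161 M = 16.1 mM.
V₁ = C₂V₂/C₁ = 16.1 × 2000 / 129 = 250 mL = 0.250 L.

0.250 L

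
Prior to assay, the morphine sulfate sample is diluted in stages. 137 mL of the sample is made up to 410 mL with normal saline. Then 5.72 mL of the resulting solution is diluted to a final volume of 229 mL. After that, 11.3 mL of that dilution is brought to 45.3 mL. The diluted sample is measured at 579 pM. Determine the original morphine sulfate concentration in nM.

278 nM

Overall dilution factor = 2.993 × 40.03 × 4.009 = 480.
Original = 579 pM × 480 = 2.78 × 10⁵ pM = 278 nM.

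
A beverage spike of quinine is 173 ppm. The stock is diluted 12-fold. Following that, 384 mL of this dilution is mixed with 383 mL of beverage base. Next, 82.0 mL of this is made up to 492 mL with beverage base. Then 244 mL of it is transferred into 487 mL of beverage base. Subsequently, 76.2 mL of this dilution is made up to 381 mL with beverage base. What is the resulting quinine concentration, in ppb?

80.3 ppb

Overall dilution factor = 12 × 1.997 × 6 × 2.996 × 5 = 2154.
173 ppm / 2154 = 0.0803 ppm = 80.3 ppb.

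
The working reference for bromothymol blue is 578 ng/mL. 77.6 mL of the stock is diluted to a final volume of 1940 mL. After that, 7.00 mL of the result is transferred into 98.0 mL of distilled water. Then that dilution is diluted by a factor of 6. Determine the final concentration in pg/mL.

257 pg/mL

Overall dilution factor = 25 × 15 × 6 = 2250.
578 ng/mL / 2250 = 0.257 ng/mL = 257 pg/mL.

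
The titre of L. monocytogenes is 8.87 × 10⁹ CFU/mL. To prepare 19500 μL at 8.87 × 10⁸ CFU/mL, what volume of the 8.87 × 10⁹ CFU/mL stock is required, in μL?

1950 μL

V₁ = C₂V₂/C₁ = 8.87 × 10⁸ × 19500 / 8.87 × 10⁹ = 1950 μL.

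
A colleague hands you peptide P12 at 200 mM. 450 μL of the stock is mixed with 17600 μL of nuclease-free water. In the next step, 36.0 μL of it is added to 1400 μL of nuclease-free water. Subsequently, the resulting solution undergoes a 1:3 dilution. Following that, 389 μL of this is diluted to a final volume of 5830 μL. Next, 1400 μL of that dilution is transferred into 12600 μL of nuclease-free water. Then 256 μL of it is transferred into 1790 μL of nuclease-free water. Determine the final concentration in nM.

34.8 nM

Overall dilution factor = 40.11 × 39.89 × 3 × 14.99 × 10 × 7.992 = 5.75 × 10⁶.
200 mM / 5.75 × 10⁶ = 3.48 × 10⁻⁵ mM = 34.8 nM.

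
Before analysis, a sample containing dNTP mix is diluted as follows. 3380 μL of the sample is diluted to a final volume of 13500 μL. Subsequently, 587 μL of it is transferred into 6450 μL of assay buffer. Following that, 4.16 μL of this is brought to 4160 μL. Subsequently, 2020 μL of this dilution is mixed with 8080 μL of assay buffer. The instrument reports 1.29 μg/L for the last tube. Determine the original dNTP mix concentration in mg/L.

309 mg/L

Overall dilution factor = 3.994 × 11.99 × 1000 × 5 = 2.39 × 10⁵.
Original = 1.29 μg/L × 2.39 × 10⁵ = 3.09 × 10⁵ μg/L = 309 mg/L.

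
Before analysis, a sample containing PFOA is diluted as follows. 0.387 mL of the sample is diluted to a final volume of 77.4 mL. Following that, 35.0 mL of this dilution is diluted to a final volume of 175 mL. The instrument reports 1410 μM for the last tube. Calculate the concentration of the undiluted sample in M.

Overall dilution factor = 200 × 5 = 1000.
Original = 1410 μM × 1000 = 1.41 × 10⁶ μM = 1.41 M.

1.41 M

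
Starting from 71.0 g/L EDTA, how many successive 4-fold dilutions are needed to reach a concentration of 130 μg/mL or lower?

Need 4ⁿ ≥ 546, so n ≥ log(546)/log(4) = 4.55.
Minimum whole steps: n = 5.

5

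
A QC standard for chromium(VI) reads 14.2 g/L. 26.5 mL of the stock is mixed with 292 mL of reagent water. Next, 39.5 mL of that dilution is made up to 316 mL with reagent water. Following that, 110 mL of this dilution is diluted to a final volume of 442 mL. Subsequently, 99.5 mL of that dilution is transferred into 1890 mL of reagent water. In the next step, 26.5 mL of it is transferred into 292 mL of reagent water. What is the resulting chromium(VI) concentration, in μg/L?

153 μg/L

Overall dilution factor = 12.02 × 8 × 4.018 × 19.99 × 12.02 = 9.28 × 10⁴.
14.2 g/L / 9.28 × 10⁴ = 1.53 × 10⁻⁴ g/L = 153 μg/L.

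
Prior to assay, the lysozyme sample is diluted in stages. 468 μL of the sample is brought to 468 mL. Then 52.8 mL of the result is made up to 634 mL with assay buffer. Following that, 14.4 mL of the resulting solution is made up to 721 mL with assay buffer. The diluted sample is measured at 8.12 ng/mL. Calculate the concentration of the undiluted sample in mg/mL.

Overall dilution factor = 1000 × 12.01 × 50.07 = 6.01 × 10⁵.
Original = 8.12 ng/mL × 6.01 × 10⁵ = 4.88 × 10⁶ ng/mL = 4.88 mg/mL.

4.88 mg/mL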